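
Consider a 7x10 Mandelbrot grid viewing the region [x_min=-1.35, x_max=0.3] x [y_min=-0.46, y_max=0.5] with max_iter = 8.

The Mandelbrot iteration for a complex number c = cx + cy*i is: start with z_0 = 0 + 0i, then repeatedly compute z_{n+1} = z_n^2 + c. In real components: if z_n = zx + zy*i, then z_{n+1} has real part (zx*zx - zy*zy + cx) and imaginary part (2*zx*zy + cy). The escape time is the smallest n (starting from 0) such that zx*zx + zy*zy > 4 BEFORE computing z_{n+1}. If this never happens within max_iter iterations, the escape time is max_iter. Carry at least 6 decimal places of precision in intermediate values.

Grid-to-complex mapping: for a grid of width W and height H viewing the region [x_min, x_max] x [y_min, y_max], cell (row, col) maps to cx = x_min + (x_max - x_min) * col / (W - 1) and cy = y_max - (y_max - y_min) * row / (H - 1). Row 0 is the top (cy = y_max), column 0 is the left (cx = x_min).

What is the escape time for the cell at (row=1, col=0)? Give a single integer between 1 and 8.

z_0 = 0 + 0i, c = -1.3500 + 0.3933i
Iter 1: z = -1.3500 + 0.3933i, |z|^2 = 1.9772
Iter 2: z = 0.3178 + -0.6687i, |z|^2 = 0.5481
Iter 3: z = -1.6961 + -0.0317i, |z|^2 = 2.8778
Iter 4: z = 1.5258 + 0.5007i, |z|^2 = 2.5789
Iter 5: z = 0.7275 + 1.9214i, |z|^2 = 4.2209
Escaped at iteration 5

Answer: 5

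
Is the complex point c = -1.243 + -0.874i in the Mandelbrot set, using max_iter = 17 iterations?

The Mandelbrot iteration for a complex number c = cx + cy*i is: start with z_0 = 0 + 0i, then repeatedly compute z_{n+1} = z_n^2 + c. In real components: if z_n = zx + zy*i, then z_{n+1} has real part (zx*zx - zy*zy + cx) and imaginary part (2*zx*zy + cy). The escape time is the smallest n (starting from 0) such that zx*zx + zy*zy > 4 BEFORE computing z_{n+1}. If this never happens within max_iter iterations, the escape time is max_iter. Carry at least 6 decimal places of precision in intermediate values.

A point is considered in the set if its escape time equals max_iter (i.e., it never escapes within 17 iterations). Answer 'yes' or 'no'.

Answer: no

Derivation:
z_0 = 0 + 0i, c = -1.2430 + -0.8740i
Iter 1: z = -1.2430 + -0.8740i, |z|^2 = 2.3089
Iter 2: z = -0.4618 + 1.2988i, |z|^2 = 1.9001
Iter 3: z = -2.7165 + -2.0736i, |z|^2 = 11.6792
Escaped at iteration 3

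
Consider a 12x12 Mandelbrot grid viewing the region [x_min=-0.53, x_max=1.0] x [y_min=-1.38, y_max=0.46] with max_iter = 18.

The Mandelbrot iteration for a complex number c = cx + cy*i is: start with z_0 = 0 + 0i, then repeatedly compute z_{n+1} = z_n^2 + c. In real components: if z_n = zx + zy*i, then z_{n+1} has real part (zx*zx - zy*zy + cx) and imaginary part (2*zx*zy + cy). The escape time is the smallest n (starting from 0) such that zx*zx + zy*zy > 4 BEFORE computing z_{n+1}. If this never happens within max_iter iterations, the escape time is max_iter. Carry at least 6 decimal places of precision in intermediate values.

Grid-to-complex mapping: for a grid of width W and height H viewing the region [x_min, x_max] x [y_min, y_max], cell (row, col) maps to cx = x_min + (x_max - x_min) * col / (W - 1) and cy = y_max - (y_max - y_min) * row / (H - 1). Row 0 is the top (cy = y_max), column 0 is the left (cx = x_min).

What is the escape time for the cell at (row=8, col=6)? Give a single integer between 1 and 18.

z_0 = 0 + 0i, c = 0.3045 + -0.8782i
Iter 1: z = 0.3045 + -0.8782i, |z|^2 = 0.8640
Iter 2: z = -0.3739 + -1.4131i, |z|^2 = 2.1366
Iter 3: z = -1.5524 + 0.1785i, |z|^2 = 2.4419
Iter 4: z = 2.6827 + -1.4325i, |z|^2 = 9.2490
Escaped at iteration 4

Answer: 4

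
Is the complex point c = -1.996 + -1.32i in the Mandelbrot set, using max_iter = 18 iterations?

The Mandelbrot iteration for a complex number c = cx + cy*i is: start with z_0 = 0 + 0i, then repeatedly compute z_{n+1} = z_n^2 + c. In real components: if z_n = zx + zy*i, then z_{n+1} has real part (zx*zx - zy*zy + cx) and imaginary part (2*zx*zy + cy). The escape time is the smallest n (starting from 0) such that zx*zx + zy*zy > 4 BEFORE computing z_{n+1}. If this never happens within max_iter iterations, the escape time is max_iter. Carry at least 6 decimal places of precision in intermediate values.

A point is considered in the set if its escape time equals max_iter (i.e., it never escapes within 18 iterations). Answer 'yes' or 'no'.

Answer: no

Derivation:
z_0 = 0 + 0i, c = -1.9960 + -1.3200i
Iter 1: z = -1.9960 + -1.3200i, |z|^2 = 5.7264
Escaped at iteration 1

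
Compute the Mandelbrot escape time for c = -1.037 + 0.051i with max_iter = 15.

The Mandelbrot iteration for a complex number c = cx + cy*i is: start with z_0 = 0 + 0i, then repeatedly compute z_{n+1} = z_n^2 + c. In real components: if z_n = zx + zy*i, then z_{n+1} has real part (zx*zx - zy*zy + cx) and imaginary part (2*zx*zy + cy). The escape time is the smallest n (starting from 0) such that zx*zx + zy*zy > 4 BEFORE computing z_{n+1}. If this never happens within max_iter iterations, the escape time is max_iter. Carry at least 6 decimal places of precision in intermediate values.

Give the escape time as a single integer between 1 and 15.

Answer: 15

Derivation:
z_0 = 0 + 0i, c = -1.0370 + 0.0510i
Iter 1: z = -1.0370 + 0.0510i, |z|^2 = 1.0780
Iter 2: z = 0.0358 + -0.0548i, |z|^2 = 0.0043
Iter 3: z = -1.0387 + 0.0471i, |z|^2 = 1.0812
Iter 4: z = 0.0397 + -0.0468i, |z|^2 = 0.0038
Iter 5: z = -1.0376 + 0.0473i, |z|^2 = 1.0789
Iter 6: z = 0.0374 + -0.0471i, |z|^2 = 0.0036
Iter 7: z = -1.0378 + 0.0475i, |z|^2 = 1.0793
Iter 8: z = 0.0378 + -0.0475i, |z|^2 = 0.0037
Iter 9: z = -1.0378 + 0.0474i, |z|^2 = 1.0793
Iter 10: z = 0.0378 + -0.0474i, |z|^2 = 0.0037
Iter 11: z = -1.0378 + 0.0474i, |z|^2 = 1.0793
Iter 12: z = 0.0378 + -0.0474i, |z|^2 = 0.0037
Iter 13: z = -1.0378 + 0.0474i, |z|^2 = 1.0793
Iter 14: z = 0.0378 + -0.0474i, |z|^2 = 0.0037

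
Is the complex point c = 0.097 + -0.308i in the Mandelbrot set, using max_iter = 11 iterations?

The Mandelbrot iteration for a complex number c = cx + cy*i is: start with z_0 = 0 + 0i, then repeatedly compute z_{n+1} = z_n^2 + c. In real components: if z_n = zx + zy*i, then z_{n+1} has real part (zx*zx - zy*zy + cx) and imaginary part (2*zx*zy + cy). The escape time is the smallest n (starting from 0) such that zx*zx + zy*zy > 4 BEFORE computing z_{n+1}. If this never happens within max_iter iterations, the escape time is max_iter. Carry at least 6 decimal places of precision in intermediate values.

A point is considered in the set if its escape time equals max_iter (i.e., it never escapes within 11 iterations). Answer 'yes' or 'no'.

z_0 = 0 + 0i, c = 0.0970 + -0.3080i
Iter 1: z = 0.0970 + -0.3080i, |z|^2 = 0.1043
Iter 2: z = 0.0115 + -0.3678i, |z|^2 = 0.1354
Iter 3: z = -0.0381 + -0.3165i, |z|^2 = 0.1016
Iter 4: z = -0.0017 + -0.2839i, |z|^2 = 0.0806
Iter 5: z = 0.0164 + -0.3070i, |z|^2 = 0.0945
Iter 6: z = 0.0030 + -0.3181i, |z|^2 = 0.1012
Iter 7: z = -0.0042 + -0.3099i, |z|^2 = 0.0961
Iter 8: z = 0.0010 + -0.3054i, |z|^2 = 0.0933
Iter 9: z = 0.0037 + -0.3086i, |z|^2 = 0.0952
Iter 10: z = 0.0018 + -0.3103i, |z|^2 = 0.0963
Did not escape in 11 iterations → in set

Answer: yes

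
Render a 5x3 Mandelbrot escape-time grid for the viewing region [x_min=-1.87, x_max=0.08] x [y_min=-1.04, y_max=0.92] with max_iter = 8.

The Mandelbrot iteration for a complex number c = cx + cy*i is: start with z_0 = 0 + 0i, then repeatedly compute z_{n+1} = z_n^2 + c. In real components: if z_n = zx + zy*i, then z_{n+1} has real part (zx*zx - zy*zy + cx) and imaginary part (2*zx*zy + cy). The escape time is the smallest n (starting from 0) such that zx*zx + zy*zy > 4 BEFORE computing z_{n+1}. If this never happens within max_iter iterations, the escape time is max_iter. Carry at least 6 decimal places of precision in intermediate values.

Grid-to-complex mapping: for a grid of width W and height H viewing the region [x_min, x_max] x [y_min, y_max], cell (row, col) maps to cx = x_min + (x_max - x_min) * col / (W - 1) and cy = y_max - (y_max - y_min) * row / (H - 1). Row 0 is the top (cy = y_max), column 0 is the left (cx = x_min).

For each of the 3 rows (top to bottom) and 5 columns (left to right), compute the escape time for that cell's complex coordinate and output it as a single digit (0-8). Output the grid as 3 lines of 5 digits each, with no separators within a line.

Answer: 13355
58888
13344

Derivation:
(row=0, col=0): c = -1.8700 + 0.9200i → escape time 1
(row=0, col=1): c = -1.3825 + 0.9200i → escape time 3
(row=0, col=2): c = -0.8950 + 0.9200i → escape time 3
(row=0, col=3): c = -0.4075 + 0.9200i → escape time 5
(row=0, col=4): c = 0.0800 + 0.9200i → escape time 5
(row=1, col=0): c = -1.8700 + -0.0600i → escape time 5
(row=1, col=1): c = -1.3825 + -0.0600i → escape time 8
(row=1, col=2): c = -0.8950 + -0.0600i → escape time 8
(row=1, col=3): c = -0.4075 + -0.0600i → escape time 8
(row=1, col=4): c = 0.0800 + -0.0600i → escape time 8
(row=2, col=0): c = -1.8700 + -1.0400i → escape time 1
(row=2, col=1): c = -1.3825 + -1.0400i → escape time 3
(row=2, col=2): c = -0.8950 + -1.0400i → escape time 3
(row=2, col=3): c = -0.4075 + -1.0400i → escape time 4
(row=2, col=4): c = 0.0800 + -1.0400i → escape time 4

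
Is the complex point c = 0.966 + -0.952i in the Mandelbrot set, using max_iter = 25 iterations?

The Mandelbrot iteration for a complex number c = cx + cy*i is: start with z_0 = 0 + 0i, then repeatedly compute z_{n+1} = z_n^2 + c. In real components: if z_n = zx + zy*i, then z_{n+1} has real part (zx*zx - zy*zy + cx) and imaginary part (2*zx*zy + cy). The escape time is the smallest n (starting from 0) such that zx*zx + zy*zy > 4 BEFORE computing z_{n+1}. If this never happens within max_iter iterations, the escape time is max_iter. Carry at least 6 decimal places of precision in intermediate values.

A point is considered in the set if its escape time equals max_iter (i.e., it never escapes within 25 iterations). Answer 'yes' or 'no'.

z_0 = 0 + 0i, c = 0.9660 + -0.9520i
Iter 1: z = 0.9660 + -0.9520i, |z|^2 = 1.8395
Iter 2: z = 0.9929 + -2.7913i, |z|^2 = 8.7769
Escaped at iteration 2

Answer: no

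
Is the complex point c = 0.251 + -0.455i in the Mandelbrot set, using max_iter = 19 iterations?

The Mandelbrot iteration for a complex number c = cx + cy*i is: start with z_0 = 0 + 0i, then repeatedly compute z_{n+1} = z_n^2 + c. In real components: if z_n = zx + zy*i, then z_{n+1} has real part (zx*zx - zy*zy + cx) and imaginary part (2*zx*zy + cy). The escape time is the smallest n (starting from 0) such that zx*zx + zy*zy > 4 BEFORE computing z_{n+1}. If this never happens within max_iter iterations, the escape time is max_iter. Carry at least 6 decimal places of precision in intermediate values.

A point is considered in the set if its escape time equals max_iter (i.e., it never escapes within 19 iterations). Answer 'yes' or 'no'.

z_0 = 0 + 0i, c = 0.2510 + -0.4550i
Iter 1: z = 0.2510 + -0.4550i, |z|^2 = 0.2700
Iter 2: z = 0.1070 + -0.6834i, |z|^2 = 0.4785
Iter 3: z = -0.2046 + -0.6012i, |z|^2 = 0.4033
Iter 4: z = -0.0686 + -0.2090i, |z|^2 = 0.0484
Iter 5: z = 0.2120 + -0.4263i, |z|^2 = 0.2267
Iter 6: z = 0.1142 + -0.6358i, |z|^2 = 0.4173
Iter 7: z = -0.1402 + -0.6002i, |z|^2 = 0.3799
Iter 8: z = -0.0896 + -0.2867i, |z|^2 = 0.0902
Iter 9: z = 0.1768 + -0.4036i, |z|^2 = 0.1942
Iter 10: z = 0.1194 + -0.5977i, |z|^2 = 0.3715
Iter 11: z = -0.0920 + -0.5977i, |z|^2 = 0.3657
Iter 12: z = -0.0978 + -0.3450i, |z|^2 = 0.1286
Iter 13: z = 0.1416 + -0.3875i, |z|^2 = 0.1702
Iter 14: z = 0.1208 + -0.5647i, |z|^2 = 0.3335
Iter 15: z = -0.0533 + -0.5915i, |z|^2 = 0.3527
Iter 16: z = -0.0960 + -0.3919i, |z|^2 = 0.1628
Iter 17: z = 0.1066 + -0.3797i, |z|^2 = 0.1556
Iter 18: z = 0.1182 + -0.5360i, |z|^2 = 0.3012
Did not escape in 19 iterations → in set

Answer: yes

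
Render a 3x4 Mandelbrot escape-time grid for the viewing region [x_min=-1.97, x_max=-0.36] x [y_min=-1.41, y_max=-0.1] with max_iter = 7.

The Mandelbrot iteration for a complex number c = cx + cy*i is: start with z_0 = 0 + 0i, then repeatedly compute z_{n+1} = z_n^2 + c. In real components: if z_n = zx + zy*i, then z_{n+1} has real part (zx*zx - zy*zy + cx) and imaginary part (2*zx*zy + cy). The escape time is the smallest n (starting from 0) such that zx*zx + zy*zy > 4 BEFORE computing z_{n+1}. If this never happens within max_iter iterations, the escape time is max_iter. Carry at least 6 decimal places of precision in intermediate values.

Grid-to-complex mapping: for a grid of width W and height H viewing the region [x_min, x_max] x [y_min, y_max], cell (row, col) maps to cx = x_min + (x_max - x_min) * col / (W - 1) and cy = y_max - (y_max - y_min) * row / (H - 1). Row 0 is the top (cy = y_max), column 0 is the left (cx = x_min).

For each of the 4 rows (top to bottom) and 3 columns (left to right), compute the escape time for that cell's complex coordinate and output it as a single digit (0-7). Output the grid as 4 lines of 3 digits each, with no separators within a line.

(row=0, col=0): c = -1.9700 + -0.1000i → escape time 4
(row=0, col=1): c = -1.1650 + -0.1000i → escape time 7
(row=0, col=2): c = -0.3600 + -0.1000i → escape time 7
(row=1, col=0): c = -1.9700 + -0.5367i → escape time 1
(row=1, col=1): c = -1.1650 + -0.5367i → escape time 4
(row=1, col=2): c = -0.3600 + -0.5367i → escape time 7
(row=2, col=0): c = -1.9700 + -0.9733i → escape time 1
(row=2, col=1): c = -1.1650 + -0.9733i → escape time 3
(row=2, col=2): c = -0.3600 + -0.9733i → escape time 5
(row=3, col=0): c = -1.9700 + -1.4100i → escape time 1
(row=3, col=1): c = -1.1650 + -1.4100i → escape time 2
(row=3, col=2): c = -0.3600 + -1.4100i → escape time 2

Answer: 477
147
135
122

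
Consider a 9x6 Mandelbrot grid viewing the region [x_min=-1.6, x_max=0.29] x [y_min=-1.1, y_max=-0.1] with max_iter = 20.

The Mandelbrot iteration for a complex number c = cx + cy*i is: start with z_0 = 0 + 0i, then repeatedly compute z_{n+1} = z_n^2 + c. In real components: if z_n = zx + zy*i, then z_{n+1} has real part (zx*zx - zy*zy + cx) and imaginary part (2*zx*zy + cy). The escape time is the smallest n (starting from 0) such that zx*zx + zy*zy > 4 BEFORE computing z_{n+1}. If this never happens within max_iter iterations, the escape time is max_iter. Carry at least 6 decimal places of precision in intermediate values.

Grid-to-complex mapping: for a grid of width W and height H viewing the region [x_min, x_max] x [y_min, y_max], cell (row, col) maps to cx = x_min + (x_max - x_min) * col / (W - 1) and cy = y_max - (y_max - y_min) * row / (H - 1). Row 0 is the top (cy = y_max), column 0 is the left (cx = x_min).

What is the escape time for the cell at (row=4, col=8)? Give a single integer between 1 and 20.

Answer: 4

Derivation:
z_0 = 0 + 0i, c = 0.2900 + -0.9000i
Iter 1: z = 0.2900 + -0.9000i, |z|^2 = 0.8941
Iter 2: z = -0.4359 + -1.4220i, |z|^2 = 2.2121
Iter 3: z = -1.5421 + 0.3397i, |z|^2 = 2.4934
Iter 4: z = 2.5526 + -1.9477i, |z|^2 = 10.3092
Escaped at iteration 4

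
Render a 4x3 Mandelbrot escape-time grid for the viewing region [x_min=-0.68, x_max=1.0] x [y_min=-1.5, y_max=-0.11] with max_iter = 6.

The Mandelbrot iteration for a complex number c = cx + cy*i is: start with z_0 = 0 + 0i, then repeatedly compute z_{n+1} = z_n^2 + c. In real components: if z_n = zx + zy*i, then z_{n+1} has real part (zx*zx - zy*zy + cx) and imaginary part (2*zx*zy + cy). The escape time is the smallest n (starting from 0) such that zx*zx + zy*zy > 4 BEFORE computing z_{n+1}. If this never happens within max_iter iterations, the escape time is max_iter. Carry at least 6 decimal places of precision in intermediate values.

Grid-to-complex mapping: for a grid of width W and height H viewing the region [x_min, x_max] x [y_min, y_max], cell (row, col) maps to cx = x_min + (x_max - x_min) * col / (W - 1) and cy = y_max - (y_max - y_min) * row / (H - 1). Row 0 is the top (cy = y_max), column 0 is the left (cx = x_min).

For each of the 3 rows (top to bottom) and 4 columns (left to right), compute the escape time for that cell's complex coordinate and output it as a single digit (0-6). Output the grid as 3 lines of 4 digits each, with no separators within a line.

Answer: 6662
4632
2222

Derivation:
(row=0, col=0): c = -0.6800 + -0.1100i → escape time 6
(row=0, col=1): c = -0.1200 + -0.1100i → escape time 6
(row=0, col=2): c = 0.4400 + -0.1100i → escape time 6
(row=0, col=3): c = 1.0000 + -0.1100i → escape time 2
(row=1, col=0): c = -0.6800 + -0.8050i → escape time 4
(row=1, col=1): c = -0.1200 + -0.8050i → escape time 6
(row=1, col=2): c = 0.4400 + -0.8050i → escape time 3
(row=1, col=3): c = 1.0000 + -0.8050i → escape time 2
(row=2, col=0): c = -0.6800 + -1.5000i → escape time 2
(row=2, col=1): c = -0.1200 + -1.5000i → escape time 2
(row=2, col=2): c = 0.4400 + -1.5000i → escape time 2
(row=2, col=3): c = 1.0000 + -1.5000i → escape time 2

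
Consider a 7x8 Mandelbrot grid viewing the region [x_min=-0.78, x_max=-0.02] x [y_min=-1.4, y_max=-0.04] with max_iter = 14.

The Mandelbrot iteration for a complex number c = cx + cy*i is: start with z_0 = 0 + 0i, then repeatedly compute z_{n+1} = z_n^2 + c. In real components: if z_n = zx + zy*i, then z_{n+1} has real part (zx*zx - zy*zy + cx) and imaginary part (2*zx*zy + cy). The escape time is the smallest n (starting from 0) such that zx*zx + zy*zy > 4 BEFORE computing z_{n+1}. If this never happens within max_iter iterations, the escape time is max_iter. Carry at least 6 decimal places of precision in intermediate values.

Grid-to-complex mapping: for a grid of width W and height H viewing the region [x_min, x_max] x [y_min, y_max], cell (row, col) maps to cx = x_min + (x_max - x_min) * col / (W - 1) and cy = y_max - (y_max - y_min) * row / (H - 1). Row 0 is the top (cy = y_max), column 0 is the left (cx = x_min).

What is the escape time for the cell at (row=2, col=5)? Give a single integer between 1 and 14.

z_0 = 0 + 0i, c = -0.1467 + -0.4286i
Iter 1: z = -0.1467 + -0.4286i, |z|^2 = 0.2052
Iter 2: z = -0.3088 + -0.3029i, |z|^2 = 0.1871
Iter 3: z = -0.1430 + -0.2415i, |z|^2 = 0.0788
Iter 4: z = -0.1845 + -0.3595i, |z|^2 = 0.1633
Iter 5: z = -0.2418 + -0.2959i, |z|^2 = 0.1460
Iter 6: z = -0.1757 + -0.2855i, |z|^2 = 0.1124
Iter 7: z = -0.1973 + -0.3282i, |z|^2 = 0.1467
Iter 8: z = -0.2155 + -0.2991i, |z|^2 = 0.1359
Iter 9: z = -0.1897 + -0.2997i, |z|^2 = 0.1258
Iter 10: z = -0.2005 + -0.3149i, |z|^2 = 0.1394
Iter 11: z = -0.2056 + -0.3023i, |z|^2 = 0.1337
Iter 12: z = -0.1958 + -0.3043i, |z|^2 = 0.1309
Iter 13: z = -0.2009 + -0.3094i, |z|^2 = 0.1361

Answer: 14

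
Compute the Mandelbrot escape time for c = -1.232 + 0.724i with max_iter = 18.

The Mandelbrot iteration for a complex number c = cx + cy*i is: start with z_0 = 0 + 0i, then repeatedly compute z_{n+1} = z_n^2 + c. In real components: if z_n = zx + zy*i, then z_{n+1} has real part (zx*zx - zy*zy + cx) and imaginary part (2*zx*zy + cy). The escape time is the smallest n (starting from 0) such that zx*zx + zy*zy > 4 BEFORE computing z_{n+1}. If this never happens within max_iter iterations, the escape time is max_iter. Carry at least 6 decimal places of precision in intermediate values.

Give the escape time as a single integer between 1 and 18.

z_0 = 0 + 0i, c = -1.2320 + 0.7240i
Iter 1: z = -1.2320 + 0.7240i, |z|^2 = 2.0420
Iter 2: z = -0.2384 + -1.0599i, |z|^2 = 1.1803
Iter 3: z = -2.2987 + 1.2293i, |z|^2 = 6.7949
Escaped at iteration 3

Answer: 3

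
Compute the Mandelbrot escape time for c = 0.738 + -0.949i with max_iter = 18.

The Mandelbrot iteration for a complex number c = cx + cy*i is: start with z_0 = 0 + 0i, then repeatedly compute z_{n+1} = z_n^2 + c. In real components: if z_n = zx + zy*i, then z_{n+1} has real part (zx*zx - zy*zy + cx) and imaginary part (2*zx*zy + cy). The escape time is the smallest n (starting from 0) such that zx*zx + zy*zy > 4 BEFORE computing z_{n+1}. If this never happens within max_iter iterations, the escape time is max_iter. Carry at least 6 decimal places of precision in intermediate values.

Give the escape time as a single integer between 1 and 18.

z_0 = 0 + 0i, c = 0.7380 + -0.9490i
Iter 1: z = 0.7380 + -0.9490i, |z|^2 = 1.4452
Iter 2: z = 0.3820 + -2.3497i, |z|^2 = 5.6672
Escaped at iteration 2

Answer: 2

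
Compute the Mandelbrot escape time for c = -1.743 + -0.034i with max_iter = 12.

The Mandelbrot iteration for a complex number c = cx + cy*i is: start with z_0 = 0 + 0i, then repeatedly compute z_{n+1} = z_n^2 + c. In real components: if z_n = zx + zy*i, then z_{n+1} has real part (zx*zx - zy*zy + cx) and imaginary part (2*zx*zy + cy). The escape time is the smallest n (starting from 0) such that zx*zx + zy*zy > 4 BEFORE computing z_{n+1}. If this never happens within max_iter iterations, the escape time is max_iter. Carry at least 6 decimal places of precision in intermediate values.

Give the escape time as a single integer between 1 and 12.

z_0 = 0 + 0i, c = -1.7430 + -0.0340i
Iter 1: z = -1.7430 + -0.0340i, |z|^2 = 3.0392
Iter 2: z = 1.2939 + 0.0845i, |z|^2 = 1.6813
Iter 3: z = -0.0760 + 0.1847i, |z|^2 = 0.0399
Iter 4: z = -1.7714 + -0.0621i, |z|^2 = 3.1415
Iter 5: z = 1.3908 + 0.1859i, |z|^2 = 1.9690
Iter 6: z = 0.1569 + 0.4831i, |z|^2 = 0.2580
Iter 7: z = -1.9518 + 0.1176i, |z|^2 = 3.8234
Iter 8: z = 2.0528 + -0.4929i, |z|^2 = 4.4568
Escaped at iteration 8

Answer: 8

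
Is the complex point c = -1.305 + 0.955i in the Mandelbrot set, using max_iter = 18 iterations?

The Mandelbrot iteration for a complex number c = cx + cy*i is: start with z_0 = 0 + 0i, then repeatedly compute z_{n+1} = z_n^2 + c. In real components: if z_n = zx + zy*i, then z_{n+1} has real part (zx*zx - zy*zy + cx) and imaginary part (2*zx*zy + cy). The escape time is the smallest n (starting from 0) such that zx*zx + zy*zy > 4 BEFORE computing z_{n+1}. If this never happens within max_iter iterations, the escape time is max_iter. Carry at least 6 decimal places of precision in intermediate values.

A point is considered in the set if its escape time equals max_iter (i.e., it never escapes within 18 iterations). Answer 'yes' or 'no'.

z_0 = 0 + 0i, c = -1.3050 + 0.9550i
Iter 1: z = -1.3050 + 0.9550i, |z|^2 = 2.6150
Iter 2: z = -0.5140 + -1.5375i, |z|^2 = 2.6283
Iter 3: z = -3.4049 + 2.5356i, |z|^2 = 18.0224
Escaped at iteration 3

Answer: no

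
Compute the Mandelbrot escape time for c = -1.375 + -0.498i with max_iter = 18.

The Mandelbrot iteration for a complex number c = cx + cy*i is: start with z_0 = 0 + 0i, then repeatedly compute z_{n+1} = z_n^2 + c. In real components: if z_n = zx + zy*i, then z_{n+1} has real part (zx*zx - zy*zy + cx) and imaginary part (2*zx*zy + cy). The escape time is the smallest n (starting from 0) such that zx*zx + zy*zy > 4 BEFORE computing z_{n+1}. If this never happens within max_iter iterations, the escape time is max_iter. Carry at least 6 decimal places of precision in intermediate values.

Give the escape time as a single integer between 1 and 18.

Answer: 3

Derivation:
z_0 = 0 + 0i, c = -1.3750 + -0.4980i
Iter 1: z = -1.3750 + -0.4980i, |z|^2 = 2.1386
Iter 2: z = 0.2676 + 0.8715i, |z|^2 = 0.8311
Iter 3: z = -2.0629 + -0.0315i, |z|^2 = 4.2565
Escaped at iteration 3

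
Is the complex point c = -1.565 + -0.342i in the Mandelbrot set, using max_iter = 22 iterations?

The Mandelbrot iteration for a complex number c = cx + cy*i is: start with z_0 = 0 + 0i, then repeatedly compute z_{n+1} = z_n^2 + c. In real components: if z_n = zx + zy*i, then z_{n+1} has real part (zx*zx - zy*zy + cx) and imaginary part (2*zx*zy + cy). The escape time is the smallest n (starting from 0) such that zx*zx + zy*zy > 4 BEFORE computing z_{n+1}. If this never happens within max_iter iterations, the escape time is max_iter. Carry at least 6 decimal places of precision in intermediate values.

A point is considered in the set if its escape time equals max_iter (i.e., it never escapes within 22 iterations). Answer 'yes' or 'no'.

Answer: no

Derivation:
z_0 = 0 + 0i, c = -1.5650 + -0.3420i
Iter 1: z = -1.5650 + -0.3420i, |z|^2 = 2.5662
Iter 2: z = 0.7673 + 0.7285i, |z|^2 = 1.1193
Iter 3: z = -1.5070 + 0.7758i, |z|^2 = 2.8729
Iter 4: z = 0.1040 + -2.6803i, |z|^2 = 7.1949
Escaped at iteration 4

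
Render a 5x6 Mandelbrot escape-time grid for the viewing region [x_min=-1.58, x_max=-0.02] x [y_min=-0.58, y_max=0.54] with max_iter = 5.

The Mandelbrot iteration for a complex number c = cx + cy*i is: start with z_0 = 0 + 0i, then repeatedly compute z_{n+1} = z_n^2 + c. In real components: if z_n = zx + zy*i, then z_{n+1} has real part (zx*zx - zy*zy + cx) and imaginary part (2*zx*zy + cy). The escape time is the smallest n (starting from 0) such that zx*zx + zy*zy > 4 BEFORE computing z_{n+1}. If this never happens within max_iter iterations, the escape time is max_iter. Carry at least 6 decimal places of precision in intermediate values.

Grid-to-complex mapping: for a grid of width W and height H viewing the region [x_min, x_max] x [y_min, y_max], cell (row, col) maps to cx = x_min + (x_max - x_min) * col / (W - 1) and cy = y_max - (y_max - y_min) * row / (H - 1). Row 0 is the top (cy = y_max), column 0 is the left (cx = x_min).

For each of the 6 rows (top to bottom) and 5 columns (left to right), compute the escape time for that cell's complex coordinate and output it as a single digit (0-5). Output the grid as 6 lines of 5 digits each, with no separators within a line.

(row=0, col=0): c = -1.5800 + 0.5400i → escape time 3
(row=0, col=1): c = -1.1900 + 0.5400i → escape time 4
(row=0, col=2): c = -0.8000 + 0.5400i → escape time 5
(row=0, col=3): c = -0.4100 + 0.5400i → escape time 5
(row=0, col=4): c = -0.0200 + 0.5400i → escape time 5
(row=1, col=0): c = -1.5800 + 0.3160i → escape time 4
(row=1, col=1): c = -1.1900 + 0.3160i → escape time 5
(row=1, col=2): c = -0.8000 + 0.3160i → escape time 5
(row=1, col=3): c = -0.4100 + 0.3160i → escape time 5
(row=1, col=4): c = -0.0200 + 0.3160i → escape time 5
(row=2, col=0): c = -1.5800 + 0.0920i → escape time 5
(row=2, col=1): c = -1.1900 + 0.0920i → escape time 5
(row=2, col=2): c = -0.8000 + 0.0920i → escape time 5
(row=2, col=3): c = -0.4100 + 0.0920i → escape time 5
(row=2, col=4): c = -0.0200 + 0.0920i → escape time 5
(row=3, col=0): c = -1.5800 + -0.1320i → escape time 5
(row=3, col=1): c = -1.1900 + -0.1320i → escape time 5
(row=3, col=2): c = -0.8000 + -0.1320i → escape time 5
(row=3, col=3): c = -0.4100 + -0.1320i → escape time 5
(row=3, col=4): c = -0.0200 + -0.1320i → escape time 5
(row=4, col=0): c = -1.5800 + -0.3560i → escape time 4
(row=4, col=1): c = -1.1900 + -0.3560i → escape time 5
(row=4, col=2): c = -0.8000 + -0.3560i → escape time 5
(row=4, col=3): c = -0.4100 + -0.3560i → escape time 5
(row=4, col=4): c = -0.0200 + -0.3560i → escape time 5
(row=5, col=0): c = -1.5800 + -0.5800i → escape time 3
(row=5, col=1): c = -1.1900 + -0.5800i → escape time 4
(row=5, col=2): c = -0.8000 + -0.5800i → escape time 5
(row=5, col=3): c = -0.4100 + -0.5800i → escape time 5
(row=5, col=4): c = -0.0200 + -0.5800i → escape time 5

Answer: 34555
45555
55555
55555
45555
34555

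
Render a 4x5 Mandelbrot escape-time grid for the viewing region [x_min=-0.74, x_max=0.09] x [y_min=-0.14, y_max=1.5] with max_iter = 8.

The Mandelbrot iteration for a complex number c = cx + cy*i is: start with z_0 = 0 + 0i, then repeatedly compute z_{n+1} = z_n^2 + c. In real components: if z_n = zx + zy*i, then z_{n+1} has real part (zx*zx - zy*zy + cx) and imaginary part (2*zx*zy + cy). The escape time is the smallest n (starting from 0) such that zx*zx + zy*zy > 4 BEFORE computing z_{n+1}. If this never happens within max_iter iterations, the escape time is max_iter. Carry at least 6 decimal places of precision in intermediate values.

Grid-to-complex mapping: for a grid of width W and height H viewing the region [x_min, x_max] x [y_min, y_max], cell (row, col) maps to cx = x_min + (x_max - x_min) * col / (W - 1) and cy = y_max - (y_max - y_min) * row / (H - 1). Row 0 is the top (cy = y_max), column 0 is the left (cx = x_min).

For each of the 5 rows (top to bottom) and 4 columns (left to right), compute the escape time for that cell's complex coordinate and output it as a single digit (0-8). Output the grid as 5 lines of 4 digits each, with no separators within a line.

(row=0, col=0): c = -0.7400 + 1.5000i → escape time 2
(row=0, col=1): c = -0.4633 + 1.5000i → escape time 2
(row=0, col=2): c = -0.1867 + 1.5000i → escape time 2
(row=0, col=3): c = 0.0900 + 1.5000i → escape time 2
(row=1, col=0): c = -0.7400 + 1.0900i → escape time 3
(row=1, col=1): c = -0.4633 + 1.0900i → escape time 4
(row=1, col=2): c = -0.1867 + 1.0900i → escape time 8
(row=1, col=3): c = 0.0900 + 1.0900i → escape time 4
(row=2, col=0): c = -0.7400 + 0.6800i → escape time 5
(row=2, col=1): c = -0.4633 + 0.6800i → escape time 8
(row=2, col=2): c = -0.1867 + 0.6800i → escape time 8
(row=2, col=3): c = 0.0900 + 0.6800i → escape time 8
(row=3, col=0): c = -0.7400 + 0.2700i → escape time 8
(row=3, col=1): c = -0.4633 + 0.2700i → escape time 8
(row=3, col=2): c = -0.1867 + 0.2700i → escape time 8
(row=3, col=3): c = 0.0900 + 0.2700i → escape time 8
(row=4, col=0): c = -0.7400 + -0.1400i → escape time 8
(row=4, col=1): c = -0.4633 + -0.1400i → escape time 8
(row=4, col=2): c = -0.1867 + -0.1400i → escape time 8
(row=4, col=3): c = 0.0900 + -0.1400i → escape time 8

Answer: 2222
3484
5888
8888
8888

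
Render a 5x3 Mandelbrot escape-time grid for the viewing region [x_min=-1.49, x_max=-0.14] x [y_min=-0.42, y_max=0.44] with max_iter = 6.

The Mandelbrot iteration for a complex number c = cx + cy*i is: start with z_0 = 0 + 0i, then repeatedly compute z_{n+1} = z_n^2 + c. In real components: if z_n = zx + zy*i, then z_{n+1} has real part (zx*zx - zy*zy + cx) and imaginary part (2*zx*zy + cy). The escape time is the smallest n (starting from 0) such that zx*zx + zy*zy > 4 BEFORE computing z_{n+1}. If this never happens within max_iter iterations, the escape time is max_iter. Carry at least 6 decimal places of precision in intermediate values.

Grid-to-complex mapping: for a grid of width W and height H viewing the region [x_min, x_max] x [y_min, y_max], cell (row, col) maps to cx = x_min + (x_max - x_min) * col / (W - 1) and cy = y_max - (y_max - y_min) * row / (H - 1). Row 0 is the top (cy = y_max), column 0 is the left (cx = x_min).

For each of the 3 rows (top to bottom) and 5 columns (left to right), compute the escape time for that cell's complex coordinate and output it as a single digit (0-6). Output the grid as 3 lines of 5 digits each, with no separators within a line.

Answer: 36666
66666
46666

Derivation:
(row=0, col=0): c = -1.4900 + 0.4400i → escape time 3
(row=0, col=1): c = -1.1525 + 0.4400i → escape time 6
(row=0, col=2): c = -0.8150 + 0.4400i → escape time 6
(row=0, col=3): c = -0.4775 + 0.4400i → escape time 6
(row=0, col=4): c = -0.1400 + 0.4400i → escape time 6
(row=1, col=0): c = -1.4900 + 0.0100i → escape time 6
(row=1, col=1): c = -1.1525 + 0.0100i → escape time 6
(row=1, col=2): c = -0.8150 + 0.0100i → escape time 6
(row=1, col=3): c = -0.4775 + 0.0100i → escape time 6
(row=1, col=4): c = -0.1400 + 0.0100i → escape time 6
(row=2, col=0): c = -1.4900 + -0.4200i → escape time 4
(row=2, col=1): c = -1.1525 + -0.4200i → escape time 6
(row=2, col=2): c = -0.8150 + -0.4200i → escape time 6
(row=2, col=3): c = -0.4775 + -0.4200i → escape time 6
(row=2, col=4): c = -0.1400 + -0.4200i → escape time 6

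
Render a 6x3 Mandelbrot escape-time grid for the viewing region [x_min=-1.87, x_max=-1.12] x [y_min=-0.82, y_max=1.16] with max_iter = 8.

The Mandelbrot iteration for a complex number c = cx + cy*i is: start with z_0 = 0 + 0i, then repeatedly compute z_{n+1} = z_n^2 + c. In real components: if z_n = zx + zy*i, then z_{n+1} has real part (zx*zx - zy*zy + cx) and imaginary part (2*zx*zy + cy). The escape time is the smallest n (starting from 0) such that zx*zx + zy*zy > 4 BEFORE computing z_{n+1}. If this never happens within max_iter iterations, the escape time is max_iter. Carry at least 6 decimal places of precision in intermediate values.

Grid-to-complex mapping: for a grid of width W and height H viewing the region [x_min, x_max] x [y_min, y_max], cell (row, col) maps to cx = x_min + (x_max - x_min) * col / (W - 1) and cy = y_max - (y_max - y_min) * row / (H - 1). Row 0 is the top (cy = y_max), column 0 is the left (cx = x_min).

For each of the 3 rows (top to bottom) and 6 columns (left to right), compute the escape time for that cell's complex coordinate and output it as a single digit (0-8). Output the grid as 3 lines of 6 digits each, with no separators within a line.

Answer: 112223
445888
123333

Derivation:
(row=0, col=0): c = -1.8700 + 1.1600i → escape time 1
(row=0, col=1): c = -1.7200 + 1.1600i → escape time 1
(row=0, col=2): c = -1.5700 + 1.1600i → escape time 2
(row=0, col=3): c = -1.4200 + 1.1600i → escape time 2
(row=0, col=4): c = -1.2700 + 1.1600i → escape time 2
(row=0, col=5): c = -1.1200 + 1.1600i → escape time 3
(row=1, col=0): c = -1.8700 + 0.1700i → escape time 4
(row=1, col=1): c = -1.7200 + 0.1700i → escape time 4
(row=1, col=2): c = -1.5700 + 0.1700i → escape time 5
(row=1, col=3): c = -1.4200 + 0.1700i → escape time 8
(row=1, col=4): c = -1.2700 + 0.1700i → escape time 8
(row=1, col=5): c = -1.1200 + 0.1700i → escape time 8
(row=2, col=0): c = -1.8700 + -0.8200i → escape time 1
(row=2, col=1): c = -1.7200 + -0.8200i → escape time 2
(row=2, col=2): c = -1.5700 + -0.8200i → escape time 3
(row=2, col=3): c = -1.4200 + -0.8200i → escape time 3
(row=2, col=4): c = -1.2700 + -0.8200i → escape time 3
(row=2, col=5): c = -1.1200 + -0.8200i → escape time 3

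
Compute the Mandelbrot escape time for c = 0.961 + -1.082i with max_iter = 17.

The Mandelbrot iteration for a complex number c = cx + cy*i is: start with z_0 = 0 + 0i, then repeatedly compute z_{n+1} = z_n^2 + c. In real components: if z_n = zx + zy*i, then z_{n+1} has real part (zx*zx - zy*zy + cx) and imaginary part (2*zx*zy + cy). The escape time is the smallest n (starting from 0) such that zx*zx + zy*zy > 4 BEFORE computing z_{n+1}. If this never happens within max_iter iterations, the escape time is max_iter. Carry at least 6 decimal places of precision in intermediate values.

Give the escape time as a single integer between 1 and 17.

Answer: 2

Derivation:
z_0 = 0 + 0i, c = 0.9610 + -1.0820i
Iter 1: z = 0.9610 + -1.0820i, |z|^2 = 2.0942
Iter 2: z = 0.7138 + -3.1616i, |z|^2 = 10.5052
Escaped at iteration 2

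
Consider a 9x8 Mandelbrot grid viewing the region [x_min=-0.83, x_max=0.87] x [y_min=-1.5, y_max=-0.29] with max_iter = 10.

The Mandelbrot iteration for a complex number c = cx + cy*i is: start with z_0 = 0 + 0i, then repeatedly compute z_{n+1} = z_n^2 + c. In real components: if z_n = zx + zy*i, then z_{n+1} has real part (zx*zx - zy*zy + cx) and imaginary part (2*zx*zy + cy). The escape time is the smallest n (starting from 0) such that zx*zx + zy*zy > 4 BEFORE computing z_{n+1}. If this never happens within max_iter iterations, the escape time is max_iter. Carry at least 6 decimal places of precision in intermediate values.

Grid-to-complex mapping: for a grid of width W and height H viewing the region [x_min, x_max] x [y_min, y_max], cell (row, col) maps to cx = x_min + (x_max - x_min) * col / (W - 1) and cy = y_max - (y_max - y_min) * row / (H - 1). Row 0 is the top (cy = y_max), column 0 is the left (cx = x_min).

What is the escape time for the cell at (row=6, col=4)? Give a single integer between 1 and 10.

z_0 = 0 + 0i, c = 0.0200 + -1.3271i
Iter 1: z = 0.0200 + -1.3271i, |z|^2 = 1.7617
Iter 2: z = -1.7409 + -1.3802i, |z|^2 = 4.9358
Escaped at iteration 2

Answer: 2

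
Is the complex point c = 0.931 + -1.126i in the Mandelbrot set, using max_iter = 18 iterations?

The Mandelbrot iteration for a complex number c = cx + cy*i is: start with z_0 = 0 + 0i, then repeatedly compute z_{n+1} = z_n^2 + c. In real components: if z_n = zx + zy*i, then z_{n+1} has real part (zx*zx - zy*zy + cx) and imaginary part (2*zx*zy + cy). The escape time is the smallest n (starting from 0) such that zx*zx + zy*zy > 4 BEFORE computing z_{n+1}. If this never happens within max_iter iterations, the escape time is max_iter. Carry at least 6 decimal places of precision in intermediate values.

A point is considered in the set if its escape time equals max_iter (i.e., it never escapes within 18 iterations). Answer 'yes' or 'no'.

z_0 = 0 + 0i, c = 0.9310 + -1.1260i
Iter 1: z = 0.9310 + -1.1260i, |z|^2 = 2.1346
Iter 2: z = 0.5299 + -3.2226i, |z|^2 = 10.6660
Escaped at iteration 2

Answer: no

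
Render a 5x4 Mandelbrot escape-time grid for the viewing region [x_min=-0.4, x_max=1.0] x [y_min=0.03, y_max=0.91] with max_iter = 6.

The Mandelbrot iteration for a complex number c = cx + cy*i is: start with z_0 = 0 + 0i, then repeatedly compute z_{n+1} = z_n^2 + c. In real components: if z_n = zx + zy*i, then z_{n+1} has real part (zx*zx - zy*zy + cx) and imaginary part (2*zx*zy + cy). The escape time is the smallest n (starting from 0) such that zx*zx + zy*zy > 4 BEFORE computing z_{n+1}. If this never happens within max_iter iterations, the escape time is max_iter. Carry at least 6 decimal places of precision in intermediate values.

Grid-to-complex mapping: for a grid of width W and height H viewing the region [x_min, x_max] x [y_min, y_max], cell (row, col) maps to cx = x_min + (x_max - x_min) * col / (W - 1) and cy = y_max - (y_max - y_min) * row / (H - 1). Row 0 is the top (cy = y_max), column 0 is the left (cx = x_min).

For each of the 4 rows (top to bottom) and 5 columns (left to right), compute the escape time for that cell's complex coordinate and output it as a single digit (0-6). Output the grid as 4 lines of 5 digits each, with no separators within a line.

Answer: 56422
66632
66632
66642

Derivation:
(row=0, col=0): c = -0.4000 + 0.9100i → escape time 5
(row=0, col=1): c = -0.0500 + 0.9100i → escape time 6
(row=0, col=2): c = 0.3000 + 0.9100i → escape time 4
(row=0, col=3): c = 0.6500 + 0.9100i → escape time 2
(row=0, col=4): c = 1.0000 + 0.9100i → escape time 2
(row=1, col=0): c = -0.4000 + 0.6167i → escape time 6
(row=1, col=1): c = -0.0500 + 0.6167i → escape time 6
(row=1, col=2): c = 0.3000 + 0.6167i → escape time 6
(row=1, col=3): c = 0.6500 + 0.6167i → escape time 3
(row=1, col=4): c = 1.0000 + 0.6167i → escape time 2
(row=2, col=0): c = -0.4000 + 0.3233i → escape time 6
(row=2, col=1): c = -0.0500 + 0.3233i → escape time 6
(row=2, col=2): c = 0.3000 + 0.3233i → escape time 6
(row=2, col=3): c = 0.6500 + 0.3233i → escape time 3
(row=2, col=4): c = 1.0000 + 0.3233i → escape time 2
(row=3, col=0): c = -0.4000 + 0.0300i → escape time 6
(row=3, col=1): c = -0.0500 + 0.0300i → escape time 6
(row=3, col=2): c = 0.3000 + 0.0300i → escape time 6
(row=3, col=3): c = 0.6500 + 0.0300i → escape time 4
(row=3, col=4): c = 1.0000 + 0.0300i → escape time 2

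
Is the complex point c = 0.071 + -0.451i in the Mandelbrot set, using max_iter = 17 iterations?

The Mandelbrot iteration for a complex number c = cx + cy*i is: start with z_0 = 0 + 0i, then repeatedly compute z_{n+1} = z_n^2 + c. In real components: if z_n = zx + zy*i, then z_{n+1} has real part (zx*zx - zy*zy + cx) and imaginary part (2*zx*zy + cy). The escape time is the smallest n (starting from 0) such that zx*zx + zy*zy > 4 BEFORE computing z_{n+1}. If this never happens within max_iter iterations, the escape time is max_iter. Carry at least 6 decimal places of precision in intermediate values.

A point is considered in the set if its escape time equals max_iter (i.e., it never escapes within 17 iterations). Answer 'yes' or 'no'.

Answer: yes

Derivation:
z_0 = 0 + 0i, c = 0.0710 + -0.4510i
Iter 1: z = 0.0710 + -0.4510i, |z|^2 = 0.2084
Iter 2: z = -0.1274 + -0.5150i, |z|^2 = 0.2815
Iter 3: z = -0.1780 + -0.3198i, |z|^2 = 0.1340
Iter 4: z = 0.0004 + -0.3371i, |z|^2 = 0.1136
Iter 5: z = -0.0426 + -0.4513i, |z|^2 = 0.2055
Iter 6: z = -0.1308 + -0.4125i, |z|^2 = 0.1873
Iter 7: z = -0.0820 + -0.3431i, |z|^2 = 0.1244
Iter 8: z = -0.0400 + -0.3947i, |z|^2 = 0.1574
Iter 9: z = -0.0832 + -0.4195i, |z|^2 = 0.1829
Iter 10: z = -0.0980 + -0.3812i, |z|^2 = 0.1549
Iter 11: z = -0.0647 + -0.3763i, |z|^2 = 0.1458
Iter 12: z = -0.0664 + -0.4023i, |z|^2 = 0.1663
Iter 13: z = -0.0864 + -0.3976i, |z|^2 = 0.1655
Iter 14: z = -0.0796 + -0.3823i, |z|^2 = 0.1525
Iter 15: z = -0.0688 + -0.3901i, |z|^2 = 0.1569
Iter 16: z = -0.0765 + -0.3973i, |z|^2 = 0.1637
Did not escape in 17 iterations → in set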